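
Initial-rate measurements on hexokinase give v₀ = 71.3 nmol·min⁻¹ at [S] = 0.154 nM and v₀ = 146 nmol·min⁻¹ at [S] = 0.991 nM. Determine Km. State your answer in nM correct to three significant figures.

0.237 nM

In reciprocal form, 1/v = (Km/Vmax)·(1/[S]) + 1/Vmax. The two points give (1/[S], 1/v) = (6.494, 0.01403) and (1.009, 0.006849).
Slope = (0.01403 − 0.006849)/(6.494 − 1.009) = 0.001308; intercept = 0.01403 − 0.001308×6.494 = 0.005529.
Vmax = 1/intercept = 181 nmol·min⁻¹; Km = slope × Vmax = 0.001308 × 181 = 0.237 nM.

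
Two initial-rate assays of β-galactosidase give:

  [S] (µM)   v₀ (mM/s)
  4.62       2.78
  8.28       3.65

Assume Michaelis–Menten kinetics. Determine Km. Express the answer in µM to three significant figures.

5.41 µM

From v = Vmax[S]/(Km+[S]), each point gives Vmax = v(Km+[S])/[S].
Equating: 2.78(Km+4.62)/4.62 = 3.65(Km+8.28)/8.28.
0.6017·Km + 2.78 = 0.4408·Km + 3.65, so (0.6017 − 0.4408)·Km = 3.65 − 2.78.
Km = 0.8700/0.1609 = 5.41 µM; then Vmax = 2.78(5.41+4.62)/4.62 = 6.03 mM/s.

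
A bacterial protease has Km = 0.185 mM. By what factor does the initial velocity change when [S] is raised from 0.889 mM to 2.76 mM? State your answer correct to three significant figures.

1.13

The fractional saturations are [S]/(Km+[S]) = 0.889/1.074 = 0.8277 and 2.76/2.945 = 0.9372.
v₂/v₁ is just their ratio: 0.9372/0.8277 = 1.13.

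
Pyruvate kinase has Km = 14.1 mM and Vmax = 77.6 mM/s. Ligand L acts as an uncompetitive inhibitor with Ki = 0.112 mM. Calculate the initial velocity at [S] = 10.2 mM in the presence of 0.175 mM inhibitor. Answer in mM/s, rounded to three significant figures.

19.7 mM/s

With α = 1 + [I]/Ki = 1 + 0.175/0.112 = 2.562, the uncompetitive rate law is v = (Vmax/α)·[S] / (Km/α + [S]).
v = (77.6/2.562)×10.2 / (14.1/2.562 + 10.2) = 308.9/15.70 = 19.7 mM/s.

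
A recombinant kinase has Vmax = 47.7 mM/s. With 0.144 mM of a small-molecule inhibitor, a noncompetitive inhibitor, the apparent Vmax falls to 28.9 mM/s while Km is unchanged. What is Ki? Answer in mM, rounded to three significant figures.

Noncompetitive: Vmax,app = Vmax/α with α = 1 + [I]/Ki.
α = Vmax/Vmax,app = 47.7/28.9 = 1.651.
Ki = [I]/(α − 1) = 0.144/0.6505 = 0.221 mM.

0.221 mM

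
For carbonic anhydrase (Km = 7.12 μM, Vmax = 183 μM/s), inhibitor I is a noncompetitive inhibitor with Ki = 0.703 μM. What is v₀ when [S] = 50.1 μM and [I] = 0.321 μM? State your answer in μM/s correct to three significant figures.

With α = 1 + [I]/Ki = 1 + 0.321/0.703 = 1.457, the noncompetitive rate law is v = (Vmax/α)·[S] / (Km + [S]).
v = (183/1.457)×50.1 / (7.12 + 50.1) = 6294/57.22 = 110 μM/s.

110 μM/s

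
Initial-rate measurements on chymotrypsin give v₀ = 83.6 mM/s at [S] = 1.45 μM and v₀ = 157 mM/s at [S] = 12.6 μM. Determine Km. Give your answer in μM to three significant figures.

1.62 μM

From v = Vmax[S]/(Km+[S]), each point gives Vmax = v(Km+[S])/[S].
Equating: 83.6(Km+1.45)/1.45 = 157(Km+12.6)/12.6.
57.66·Km + 83.6 = 12.46·Km + 157, so (57.66 − 12.46)·Km = 157 − 83.6.
Km = 73.40/45.19 = 1.62 μM; then Vmax = 83.6(1.62+1.45)/1.45 = 177 mM/s.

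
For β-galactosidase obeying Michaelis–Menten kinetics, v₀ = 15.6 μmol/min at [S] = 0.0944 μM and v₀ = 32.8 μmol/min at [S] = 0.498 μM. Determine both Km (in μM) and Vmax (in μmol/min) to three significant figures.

From v = Vmax[S]/(Km+[S]), each point gives Vmax = v(Km+[S])/[S].
Equating: 15.6(Km+0.0944)/0.0944 = 32.8(Km+0.498)/0.498.
165.3·Km + 15.6 = 65.86·Km + 32.8, so (165.3 − 65.86)·Km = 32.8 − 15.6.
Km = 17.20/99.39 = 0.173 μM; then Vmax = 15.6(0.173+0.0944)/0.0944 = 44.2 μmol/min.

Km = 0.173 μM; Vmax = 44.2 μmol/min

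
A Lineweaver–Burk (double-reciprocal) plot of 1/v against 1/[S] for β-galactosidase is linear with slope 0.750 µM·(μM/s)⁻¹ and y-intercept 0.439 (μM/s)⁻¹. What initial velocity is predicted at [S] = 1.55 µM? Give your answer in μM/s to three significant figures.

1.08 μM/s

The y-intercept is 1/Vmax, so Vmax = 1/0.439 = 2.28 μM/s.
The slope is Km/Vmax, so Km = 0.750 × 2.28 = 1.71 µM.
Then v = 2.28 × 1.55/(1.71 + 1.55) = 1.08 μM/s.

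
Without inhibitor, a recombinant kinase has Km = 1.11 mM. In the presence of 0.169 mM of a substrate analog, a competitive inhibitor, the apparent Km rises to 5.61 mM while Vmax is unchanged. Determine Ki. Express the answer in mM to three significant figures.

Competitive: Km,app = α·Km with α = 1 + [I]/Ki.
α = Km,app/Km = 5.61/1.11 = 5.054.
Since α = 1 + [I]/Ki, [I]/Ki = 5.054 − 1 = 4.054 and Ki = 0.169/4.054 = 0.0417 mM.

0.0417 mM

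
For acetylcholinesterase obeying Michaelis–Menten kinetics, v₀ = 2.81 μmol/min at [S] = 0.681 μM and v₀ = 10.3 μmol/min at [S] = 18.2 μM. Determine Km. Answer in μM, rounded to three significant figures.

2.10 μM

In reciprocal form, 1/v = (Km/Vmax)·(1/[S]) + 1/Vmax. The two points give (1/[S], 1/v) = (1.468, 0.3559) and (0.05495, 0.09709).
Slope = (0.3559 − 0.09709)/(1.468 − 0.05495) = 0.1831; intercept = 0.3559 − 0.1831×1.468 = 0.08703.
Vmax = 1/intercept = 11.5 μmol/min; Km = slope × Vmax = 0.1831 × 11.5 = 2.10 μM.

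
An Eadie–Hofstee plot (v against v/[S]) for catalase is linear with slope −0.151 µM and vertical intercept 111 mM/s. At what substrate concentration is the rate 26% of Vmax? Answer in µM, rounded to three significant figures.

0.0531 µM

The Eadie–Hofstee slope gives Km = 0.151 µM (slope = −Km).
v/Vmax = [S]/(Km+[S]) = 0.26 ⇒ [S] = Km·0.26/(1−0.26) = 0.151 × 0.3514 = 0.0531 µM.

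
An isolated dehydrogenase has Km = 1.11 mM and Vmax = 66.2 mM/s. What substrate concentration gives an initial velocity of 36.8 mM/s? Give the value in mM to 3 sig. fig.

Rearranging v = Vmax[S]/(Km+[S]) gives [S] = Km·v/(Vmax − v).
[S] = 1.11 × 36.8 / (66.2 − 36.8) = 40.85/29.40 = 1.39 mM.

1.39 mM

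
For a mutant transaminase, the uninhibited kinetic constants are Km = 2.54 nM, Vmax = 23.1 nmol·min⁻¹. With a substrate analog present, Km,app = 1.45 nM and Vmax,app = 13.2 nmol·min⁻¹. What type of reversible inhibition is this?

uncompetitive

Both Km and Vmax decrease by the same factor (~1.75-fold) — characteristic of uncompetitive inhibition.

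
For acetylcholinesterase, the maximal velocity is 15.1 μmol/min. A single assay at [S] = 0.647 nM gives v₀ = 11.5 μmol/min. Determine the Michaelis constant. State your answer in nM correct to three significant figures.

0.203 nM

From v = Vmax[S]/(Km+[S]), Km = [S](Vmax − v)/v.
Km = 0.647 × (15.1 − 11.5) / 11.5 = 2.329/11.5 = 0.203 nM.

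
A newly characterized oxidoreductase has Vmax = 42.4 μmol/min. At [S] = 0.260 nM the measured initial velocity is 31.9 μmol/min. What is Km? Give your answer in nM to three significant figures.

0.0856 nM

From v = Vmax[S]/(Km+[S]), Km = [S](Vmax − v)/v.
Km = 0.260 × (42.4 − 31.9) / 31.9 = 2.730/31.9 = 0.0856 nM.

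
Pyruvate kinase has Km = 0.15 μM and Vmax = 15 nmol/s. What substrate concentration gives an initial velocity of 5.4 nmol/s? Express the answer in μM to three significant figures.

Rearranging v = Vmax[S]/(Km+[S]) gives [S] = Km·v/(Vmax − v).
[S] = 0.15 × 5.4 / (15 − 5.4) = 0.8100/9.600 = 0.0844 μM.

0.0844 μM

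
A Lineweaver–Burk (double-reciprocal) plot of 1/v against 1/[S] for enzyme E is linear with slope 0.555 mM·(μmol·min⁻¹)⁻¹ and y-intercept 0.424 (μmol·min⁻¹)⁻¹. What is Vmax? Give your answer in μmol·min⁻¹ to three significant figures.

The y-intercept of a Lineweaver–Burk plot equals 1/Vmax, so Vmax = 1/0.424 = 2.36 μmol·min⁻¹.

2.36 μmol·min⁻¹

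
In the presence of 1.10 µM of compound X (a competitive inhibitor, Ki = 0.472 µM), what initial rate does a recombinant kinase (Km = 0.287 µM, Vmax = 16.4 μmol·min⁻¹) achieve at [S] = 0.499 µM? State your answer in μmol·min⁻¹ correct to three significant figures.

5.63 μmol·min⁻¹

α = 1 + [I]/Ki = 1 + 1.10/0.472 = 3.331.
For a competitive inhibitor, Vmax is unchanged and the apparent Km becomes α·Km: Km,app = 0.956 µM, Vmax,app = 16.4 μmol·min⁻¹.
v = Vmax,app·[S]/(Km,app + [S]) = 16.4 × 0.499/(0.956 + 0.499) = 5.63 μmol·min⁻¹.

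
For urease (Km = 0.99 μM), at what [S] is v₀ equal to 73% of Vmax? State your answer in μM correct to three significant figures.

v/Vmax = [S]/(Km+[S]) = 0.73, so [S] = Km·0.73/(1 − 0.73) = 0.99 × 2.704.
[S] = 2.68 μM.

2.68 μM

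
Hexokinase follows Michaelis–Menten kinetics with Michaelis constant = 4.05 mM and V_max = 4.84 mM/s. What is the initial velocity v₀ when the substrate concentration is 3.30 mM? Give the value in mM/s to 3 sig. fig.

2.17 mM/s

v = Vmax·[S]/(Km + [S]) = 4.84 × 3.30 / (4.05 + 3.30)
  = 15.97 / 7.350 = 2.17 mM/s.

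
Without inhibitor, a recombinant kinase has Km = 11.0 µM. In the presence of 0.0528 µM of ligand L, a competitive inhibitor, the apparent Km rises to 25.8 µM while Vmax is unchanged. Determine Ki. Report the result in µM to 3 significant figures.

Competitive: Km,app = α·Km with α = 1 + [I]/Ki.
α = Km,app/Km = 25.8/11.0 = 2.345.
Since α = 1 + [I]/Ki, [I]/Ki = 2.345 − 1 = 1.345 and Ki = 0.0528/1.345 = 0.0392 µM.

0.0392 µM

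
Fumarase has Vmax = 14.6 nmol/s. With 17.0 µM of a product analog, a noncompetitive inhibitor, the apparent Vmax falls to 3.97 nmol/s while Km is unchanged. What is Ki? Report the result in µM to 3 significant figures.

Noncompetitive: Vmax,app = Vmax/α with α = 1 + [I]/Ki.
α = Vmax/Vmax,app = 14.6/3.97 = 3.678.
Since α = 1 + [I]/Ki, [I]/Ki = 3.678 − 1 = 2.678 and Ki = 17.0/2.678 = 6.35 µM.

6.35 µM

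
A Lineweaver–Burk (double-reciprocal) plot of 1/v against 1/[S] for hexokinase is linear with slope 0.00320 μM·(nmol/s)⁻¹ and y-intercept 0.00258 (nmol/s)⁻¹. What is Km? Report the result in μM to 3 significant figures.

1.24 μM

y-intercept = 1/Vmax ⇒ Vmax = 388 nmol/s; slope = Km/Vmax ⇒ Km = slope × Vmax.
Km = 0.00320 × 388 = 1.24 μM.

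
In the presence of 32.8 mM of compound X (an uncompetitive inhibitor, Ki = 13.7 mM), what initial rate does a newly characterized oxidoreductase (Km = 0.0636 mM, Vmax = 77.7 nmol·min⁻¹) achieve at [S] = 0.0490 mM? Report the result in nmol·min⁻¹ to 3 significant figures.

16.6 nmol·min⁻¹

With α = 1 + [I]/Ki = 1 + 32.8/13.7 = 3.394, the uncompetitive rate law is v = (Vmax/α)·[S] / (Km/α + [S]).
v = (77.7/3.394)×0.0490 / (0.0636/3.394 + 0.0490) = 1.122/0.06774 = 16.6 nmol·min⁻¹.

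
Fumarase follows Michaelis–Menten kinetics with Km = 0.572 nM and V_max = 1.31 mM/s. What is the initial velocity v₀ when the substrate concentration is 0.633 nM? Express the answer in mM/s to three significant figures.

[S]/(Km+[S]) = 0.633/1.205 = 0.5253, the fractional saturation.
v = 0.5253 × Vmax = 0.5253 × 1.31 = 0.688 mM/s.

0.688 mM/s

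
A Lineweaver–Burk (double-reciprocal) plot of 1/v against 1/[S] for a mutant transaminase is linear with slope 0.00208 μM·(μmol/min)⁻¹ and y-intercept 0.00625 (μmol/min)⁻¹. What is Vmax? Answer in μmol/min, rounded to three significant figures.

The y-intercept of a Lineweaver–Burk plot equals 1/Vmax, so Vmax = 1/0.00625 = 160 μmol/min.

160 μmol/min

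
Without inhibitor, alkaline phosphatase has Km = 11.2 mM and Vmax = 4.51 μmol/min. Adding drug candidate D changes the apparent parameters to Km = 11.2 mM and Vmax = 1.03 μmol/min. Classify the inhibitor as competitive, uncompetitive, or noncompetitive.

Vmax decreases (4.51 → 1.03 μmol/min) while Km is unchanged — pure noncompetitive inhibition.

noncompetitive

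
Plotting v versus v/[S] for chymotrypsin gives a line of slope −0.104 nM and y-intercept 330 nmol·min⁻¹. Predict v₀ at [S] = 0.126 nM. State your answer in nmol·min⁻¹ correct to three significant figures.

In the Eadie–Hofstee form v = Vmax − Km·(v/[S]), the slope is −Km and the intercept is Vmax, so Km = 0.104 nM and Vmax = 330 nmol·min⁻¹.
v = 330 × 0.126/(0.104 + 0.126) = 181 nmol·min⁻¹.

181 nmol·min⁻¹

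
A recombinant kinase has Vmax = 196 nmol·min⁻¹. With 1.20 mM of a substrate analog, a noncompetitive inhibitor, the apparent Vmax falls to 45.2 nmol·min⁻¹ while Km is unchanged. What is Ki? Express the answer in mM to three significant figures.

Noncompetitive: Vmax,app = Vmax/α with α = 1 + [I]/Ki.
α = Vmax/Vmax,app = 196/45.2 = 4.336.
Since α = 1 + [I]/Ki, [I]/Ki = 4.336 − 1 = 3.336 and Ki = 1.20/3.336 = 0.360 mM.

0.360 mM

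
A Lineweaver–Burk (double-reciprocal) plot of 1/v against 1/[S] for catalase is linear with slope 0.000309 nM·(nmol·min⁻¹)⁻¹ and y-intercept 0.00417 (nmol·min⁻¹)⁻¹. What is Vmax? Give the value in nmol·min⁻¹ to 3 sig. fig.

240 nmol·min⁻¹

The y-intercept of a Lineweaver–Burk plot equals 1/Vmax, so Vmax = 1/0.00417 = 240 nmol·min⁻¹.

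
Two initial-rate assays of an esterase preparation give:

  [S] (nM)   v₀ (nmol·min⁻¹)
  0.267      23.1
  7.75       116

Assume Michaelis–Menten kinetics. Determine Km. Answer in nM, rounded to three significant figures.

1.30 nM

From v = Vmax[S]/(Km+[S]), each point gives Vmax = v(Km+[S])/[S].
Equating: 23.1(Km+0.267)/0.267 = 116(Km+7.75)/7.75.
86.52·Km + 23.1 = 14.97·Km + 116, so (86.52 − 14.97)·Km = 116 − 23.1.
Km = 92.90/71.55 = 1.30 nM; then Vmax = 23.1(1.30+0.267)/0.267 = 135 nmol·min⁻¹.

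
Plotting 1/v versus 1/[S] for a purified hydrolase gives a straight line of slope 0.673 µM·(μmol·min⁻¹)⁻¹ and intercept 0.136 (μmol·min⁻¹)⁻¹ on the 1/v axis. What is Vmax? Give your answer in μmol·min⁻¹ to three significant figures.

The y-intercept of a Lineweaver–Burk plot equals 1/Vmax, so Vmax = 1/0.136 = 7.35 μmol·min⁻¹.

7.35 μmol·min⁻¹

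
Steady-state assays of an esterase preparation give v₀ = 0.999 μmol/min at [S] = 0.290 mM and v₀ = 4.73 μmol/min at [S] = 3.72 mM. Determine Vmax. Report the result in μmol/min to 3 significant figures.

6.91 μmol/min

From v = Vmax[S]/(Km+[S]), each point gives Vmax = v(Km+[S])/[S].
Equating: 0.999(Km+0.290)/0.290 = 4.73(Km+3.72)/3.72.
3.445·Km + 0.999 = 1.272·Km + 4.73, so (3.445 − 1.272)·Km = 4.73 − 0.999.
Km = 3.731/2.173 = 1.72 mM; then Vmax = 0.999(1.72+0.290)/0.290 = 6.91 μmol/min.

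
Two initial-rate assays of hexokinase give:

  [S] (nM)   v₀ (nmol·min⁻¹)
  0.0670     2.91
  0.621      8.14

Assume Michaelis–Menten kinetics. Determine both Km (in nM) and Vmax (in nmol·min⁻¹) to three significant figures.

Km = 0.172 nM; Vmax = 10.4 nmol·min⁻¹

From v = Vmax[S]/(Km+[S]), each point gives Vmax = v(Km+[S])/[S].
Equating: 2.91(Km+0.0670)/0.0670 = 8.14(Km+0.621)/0.621.
43.43·Km + 2.91 = 13.11·Km + 8.14, so (43.43 − 13.11)·Km = 8.14 − 2.91.
Km = 5.230/30.32 = 0.172 nM; then Vmax = 2.91(0.172+0.0670)/0.0670 = 10.4 nmol·min⁻¹.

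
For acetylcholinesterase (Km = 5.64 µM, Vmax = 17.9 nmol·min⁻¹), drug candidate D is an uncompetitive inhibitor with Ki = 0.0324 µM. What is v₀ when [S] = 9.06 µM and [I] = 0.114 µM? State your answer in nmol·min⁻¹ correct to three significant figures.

α = 1 + [I]/Ki = 1 + 0.114/0.0324 = 4.519.
For an uncompetitive inhibitor, both parameters are divided by α, giving Vmax/α and Km/α: Km,app = 1.25 µM, Vmax,app = 3.96 nmol·min⁻¹.
v = Vmax,app·[S]/(Km,app + [S]) = 3.96 × 9.06/(1.25 + 9.06) = 3.48 nmol·min⁻¹.

3.48 nmol·min⁻¹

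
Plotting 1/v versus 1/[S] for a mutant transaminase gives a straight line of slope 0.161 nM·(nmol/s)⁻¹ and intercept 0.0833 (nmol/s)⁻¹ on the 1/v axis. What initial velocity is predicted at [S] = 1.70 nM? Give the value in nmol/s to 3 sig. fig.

The y-intercept is 1/Vmax, so Vmax = 1/0.0833 = 12.0 nmol/s.
The slope is Km/Vmax, so Km = 0.161 × 12.0 = 1.93 nM.
Then v = 12.0 × 1.70/(1.93 + 1.70) = 5.62 nmol/s.

5.62 nmol/s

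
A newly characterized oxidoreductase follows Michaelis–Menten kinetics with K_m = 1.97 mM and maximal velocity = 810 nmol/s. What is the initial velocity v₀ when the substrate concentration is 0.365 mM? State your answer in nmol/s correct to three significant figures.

[S]/(Km+[S]) = 0.365/2.335 = 0.1563, the fractional saturation.
v = 0.1563 × Vmax = 0.1563 × 810 = 127 nmol/s.

127 nmol/s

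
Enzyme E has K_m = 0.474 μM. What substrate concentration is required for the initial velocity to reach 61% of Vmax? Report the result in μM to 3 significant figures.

v/Vmax = [S]/(Km+[S]) = 0.61, so [S] = Km·0.61/(1 − 0.61) = 0.474 × 1.564.
[S] = 0.741 μM.

0.741 μM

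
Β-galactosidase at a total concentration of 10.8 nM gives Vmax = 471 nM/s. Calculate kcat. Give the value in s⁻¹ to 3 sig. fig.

kcat = Vmax/[E]total = 471 nM/s / 10.8 nM = 43.6 s⁻¹.

43.6 s⁻¹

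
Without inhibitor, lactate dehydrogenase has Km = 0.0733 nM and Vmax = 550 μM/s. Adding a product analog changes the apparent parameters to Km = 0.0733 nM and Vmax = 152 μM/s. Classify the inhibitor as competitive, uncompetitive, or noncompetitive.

Vmax decreases (550 → 152 μM/s) while Km is unchanged — pure noncompetitive inhibition.

noncompetitive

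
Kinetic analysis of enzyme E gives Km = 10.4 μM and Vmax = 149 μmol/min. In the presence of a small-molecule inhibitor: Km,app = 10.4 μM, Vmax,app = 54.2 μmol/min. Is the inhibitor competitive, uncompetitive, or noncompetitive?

Vmax decreases (149 → 54.2 μmol/min) while Km is unchanged — pure noncompetitive inhibition.

noncompetitive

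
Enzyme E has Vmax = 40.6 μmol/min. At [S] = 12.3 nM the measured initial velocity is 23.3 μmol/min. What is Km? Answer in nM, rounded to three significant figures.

From v = Vmax[S]/(Km+[S]), Km = [S](Vmax − v)/v.
Km = 12.3 × (40.6 − 23.3) / 23.3 = 212.8/23.3 = 9.13 nM.

9.13 nM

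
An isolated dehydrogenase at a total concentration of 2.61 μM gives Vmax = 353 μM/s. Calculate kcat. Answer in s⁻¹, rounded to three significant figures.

135 s⁻¹

kcat = Vmax/[E]total = 353 μM/s / 2.61 μM = 135 s⁻¹.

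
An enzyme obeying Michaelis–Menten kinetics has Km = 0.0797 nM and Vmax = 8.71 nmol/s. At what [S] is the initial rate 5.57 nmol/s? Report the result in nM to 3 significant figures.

0.141 nM

Rearranging v = Vmax[S]/(Km+[S]) gives [S] = Km·v/(Vmax − v).
[S] = 0.0797 × 5.57 / (8.71 − 5.57) = 0.4439/3.140 = 0.141 nM.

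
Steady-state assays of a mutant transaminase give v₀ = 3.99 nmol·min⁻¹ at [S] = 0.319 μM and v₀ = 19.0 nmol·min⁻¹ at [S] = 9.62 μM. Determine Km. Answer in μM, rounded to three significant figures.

In reciprocal form, 1/v = (Km/Vmax)·(1/[S]) + 1/Vmax. The two points give (1/[S], 1/v) = (3.135, 0.2506) and (0.1040, 0.05263).
Slope = (0.2506 − 0.05263)/(3.135 − 0.1040) = 0.06533; intercept = 0.2506 − 0.06533×3.135 = 0.04584.
Vmax = 1/intercept = 21.8 nmol·min⁻¹; Km = slope × Vmax = 0.06533 × 21.8 = 1.43 μM.

1.43 μM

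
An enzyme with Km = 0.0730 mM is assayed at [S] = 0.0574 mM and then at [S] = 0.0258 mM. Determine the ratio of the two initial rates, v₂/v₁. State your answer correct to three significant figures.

Since Vmax cancels, v₂/v₁ = [S]₂(Km+[S]₁) / [S]₁(Km+[S]₂).
= 0.0258×(0.0730+0.0574) / (0.0574×(0.0730+0.0258)) = 0.003364/0.005671 = 0.593.

0.593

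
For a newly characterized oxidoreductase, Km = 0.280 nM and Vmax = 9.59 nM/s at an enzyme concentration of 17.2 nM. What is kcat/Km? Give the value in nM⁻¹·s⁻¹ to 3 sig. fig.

kcat = Vmax/[E]total = 9.59/17.2 = 0.558 s⁻¹.
kcat/Km = 0.558/0.280 = 1.99 nM⁻¹·s⁻¹.

1.99 nM⁻¹·s⁻¹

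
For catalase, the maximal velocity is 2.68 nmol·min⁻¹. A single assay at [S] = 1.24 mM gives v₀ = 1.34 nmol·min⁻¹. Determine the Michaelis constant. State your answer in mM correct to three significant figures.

1.24 mM

From v = Vmax[S]/(Km+[S]), Km = [S](Vmax − v)/v.
Km = 1.24 × (2.68 − 1.34) / 1.34 = 1.662/1.34 = 1.24 mM.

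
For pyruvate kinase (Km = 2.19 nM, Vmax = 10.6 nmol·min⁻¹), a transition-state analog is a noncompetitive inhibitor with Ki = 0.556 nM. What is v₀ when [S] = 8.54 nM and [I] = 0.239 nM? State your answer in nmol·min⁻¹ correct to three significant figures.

5.90 nmol·min⁻¹

With α = 1 + [I]/Ki = 1 + 0.239/0.556 = 1.430, the noncompetitive rate law is v = (Vmax/α)·[S] / (Km + [S]).
v = (10.6/1.430)×8.54 / (2.19 + 8.54) = 63.31/10.73 = 5.90 nmol·min⁻¹.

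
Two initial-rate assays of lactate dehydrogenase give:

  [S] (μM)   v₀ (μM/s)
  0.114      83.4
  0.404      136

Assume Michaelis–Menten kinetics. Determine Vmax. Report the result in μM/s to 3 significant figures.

From v = Vmax[S]/(Km+[S]), each point gives Vmax = v(Km+[S])/[S].
Equating: 83.4(Km+0.114)/0.114 = 136(Km+0.404)/0.404.
731.6·Km + 83.4 = 336.6·Km + 136, so (731.6 − 336.6)·Km = 136 − 83.4.
Km = 52.60/394.9 = 0.133 μM; then Vmax = 83.4(0.133+0.114)/0.114 = 181 μM/s.

181 μM/s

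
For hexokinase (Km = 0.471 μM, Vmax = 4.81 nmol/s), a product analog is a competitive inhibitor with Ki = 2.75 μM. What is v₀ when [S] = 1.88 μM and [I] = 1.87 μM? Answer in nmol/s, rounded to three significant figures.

With α = 1 + [I]/Ki = 1 + 1.87/2.75 = 1.680, the competitive rate law is v = Vmax[S] / (αKm + [S]).
v = 4.81×1.88 / (1.680×0.471 + 1.88) = 9.043/2.671 = 3.39 nmol/s.

3.39 nmol/s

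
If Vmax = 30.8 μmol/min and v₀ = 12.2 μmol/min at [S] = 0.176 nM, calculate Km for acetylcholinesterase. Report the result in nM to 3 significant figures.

From v = Vmax[S]/(Km+[S]), Km = [S](Vmax − v)/v.
Km = 0.176 × (30.8 − 12.2) / 12.2 = 3.274/12.2 = 0.268 nM.

0.268 nM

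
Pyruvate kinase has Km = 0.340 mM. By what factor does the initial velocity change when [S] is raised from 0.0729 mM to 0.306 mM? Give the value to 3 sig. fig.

2.68

Since Vmax cancels, v₂/v₁ = [S]₂(Km+[S]₁) / [S]₁(Km+[S]₂).
= 0.306×(0.340+0.0729) / (0.0729×(0.340+0.306)) = 0.1263/0.04709 = 2.68.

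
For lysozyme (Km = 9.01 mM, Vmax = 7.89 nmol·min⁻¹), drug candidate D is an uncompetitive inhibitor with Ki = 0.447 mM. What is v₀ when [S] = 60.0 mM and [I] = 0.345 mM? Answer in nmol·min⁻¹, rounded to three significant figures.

4.11 nmol·min⁻¹

α = 1 + [I]/Ki = 1 + 0.345/0.447 = 1.772.
For an uncompetitive inhibitor, both parameters are divided by α, giving Vmax/α and Km/α: Km,app = 5.09 mM, Vmax,app = 4.45 nmol·min⁻¹.
v = Vmax,app·[S]/(Km,app + [S]) = 4.45 × 60.0/(5.09 + 60.0) = 4.11 nmol·min⁻¹.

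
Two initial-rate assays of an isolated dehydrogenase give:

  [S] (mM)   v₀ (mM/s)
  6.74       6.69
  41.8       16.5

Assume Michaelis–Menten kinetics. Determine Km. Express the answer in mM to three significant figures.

16.4 mM

In reciprocal form, 1/v = (Km/Vmax)·(1/[S]) + 1/Vmax. The two points give (1/[S], 1/v) = (0.1484, 0.1495) and (0.02392, 0.06061).
Slope = (0.1495 − 0.06061)/(0.1484 − 0.02392) = 0.7141; intercept = 0.1495 − 0.7141×0.1484 = 0.04352.
Vmax = 1/intercept = 23.0 mM/s; Km = slope × Vmax = 0.7141 × 23.0 = 16.4 mM.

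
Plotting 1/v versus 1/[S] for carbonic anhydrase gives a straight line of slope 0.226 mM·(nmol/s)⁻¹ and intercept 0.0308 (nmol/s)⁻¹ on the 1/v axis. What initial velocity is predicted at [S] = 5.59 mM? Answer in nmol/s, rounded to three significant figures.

The y-intercept is 1/Vmax, so Vmax = 1/0.0308 = 32.5 nmol/s.
The slope is Km/Vmax, so Km = 0.226 × 32.5 = 7.34 mM.
Then v = 32.5 × 5.59/(7.34 + 5.59) = 14.0 nmol/s.

14.0 nmol/s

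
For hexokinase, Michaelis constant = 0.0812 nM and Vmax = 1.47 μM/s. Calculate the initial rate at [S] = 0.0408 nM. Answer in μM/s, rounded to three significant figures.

v = Vmax·[S]/(Km + [S]) = 1.47 × 0.0408 / (0.0812 + 0.0408)
  = 0.05998 / 0.1220 = 0.492 μM/s.

0.492 μM/s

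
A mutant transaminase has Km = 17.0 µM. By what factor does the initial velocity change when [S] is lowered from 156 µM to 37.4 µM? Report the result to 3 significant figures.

0.762

The fractional saturations are [S]/(Km+[S]) = 156/173.0 = 0.9017 and 37.4/54.40 = 0.6875.
v₂/v₁ is just their ratio: 0.6875/0.9017 = 0.762.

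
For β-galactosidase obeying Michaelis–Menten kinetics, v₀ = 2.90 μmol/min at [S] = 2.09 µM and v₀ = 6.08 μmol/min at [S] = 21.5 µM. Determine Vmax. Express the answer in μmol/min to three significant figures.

In reciprocal form, 1/v = (Km/Vmax)·(1/[S]) + 1/Vmax. The two points give (1/[S], 1/v) = (0.4785, 0.3448) and (0.04651, 0.1645).
Slope = (0.3448 − 0.1645)/(0.4785 − 0.04651) = 0.4175; intercept = 0.3448 − 0.4175×0.4785 = 0.1451.
Vmax = 1/intercept = 6.89 μmol/min; Km = slope × Vmax = 0.4175 × 6.89 = 2.88 µM.

6.89 μmol/min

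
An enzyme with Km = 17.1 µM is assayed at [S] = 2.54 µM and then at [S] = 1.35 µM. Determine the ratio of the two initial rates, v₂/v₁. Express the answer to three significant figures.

Since Vmax cancels, v₂/v₁ = [S]₂(Km+[S]₁) / [S]₁(Km+[S]₂).
= 1.35×(17.1+2.54) / (2.54×(17.1+1.35)) = 26.51/46.86 = 0.566.

0.566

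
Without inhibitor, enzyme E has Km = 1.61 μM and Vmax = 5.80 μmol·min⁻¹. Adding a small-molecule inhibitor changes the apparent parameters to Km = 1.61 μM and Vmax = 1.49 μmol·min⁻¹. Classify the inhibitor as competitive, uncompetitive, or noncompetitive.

noncompetitive

Vmax decreases (5.80 → 1.49 μmol·min⁻¹) while Km is unchanged — pure noncompetitive inhibition.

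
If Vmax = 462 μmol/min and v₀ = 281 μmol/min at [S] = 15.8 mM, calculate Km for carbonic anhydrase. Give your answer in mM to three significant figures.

v/Vmax = 281/462 = 0.6082 = [S]/(Km+[S]).
So Km + [S] = [S]/0.6082 = 25.98 mM, giving Km = 25.98 − 15.8 = 10.2 mM.

10.2 mM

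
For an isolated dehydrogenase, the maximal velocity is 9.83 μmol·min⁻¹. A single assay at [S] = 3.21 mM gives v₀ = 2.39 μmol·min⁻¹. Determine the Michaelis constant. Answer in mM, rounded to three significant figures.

From v = Vmax[S]/(Km+[S]), Km = [S](Vmax − v)/v.
Km = 3.21 × (9.83 − 2.39) / 2.39 = 23.88/2.39 = 9.99 mM.

9.99 mM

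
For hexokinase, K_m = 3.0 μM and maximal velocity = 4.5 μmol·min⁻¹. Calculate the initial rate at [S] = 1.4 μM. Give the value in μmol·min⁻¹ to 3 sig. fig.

1.43 μmol·min⁻¹

v = Vmax·[S]/(Km + [S]) = 4.5 × 1.4 / (3.0 + 1.4)
  = 6.300 / 4.400 = 1.43 μmol·min⁻¹.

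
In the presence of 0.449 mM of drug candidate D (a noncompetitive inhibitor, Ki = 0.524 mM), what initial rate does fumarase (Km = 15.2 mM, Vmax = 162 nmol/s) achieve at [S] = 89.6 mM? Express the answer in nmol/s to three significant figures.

74.6 nmol/s

With α = 1 + [I]/Ki = 1 + 0.449/0.524 = 1.857, the noncompetitive rate law is v = (Vmax/α)·[S] / (Km + [S]).
v = (162/1.857)×89.6 / (15.2 + 89.6) = 7817/104.8 = 74.6 nmol/s.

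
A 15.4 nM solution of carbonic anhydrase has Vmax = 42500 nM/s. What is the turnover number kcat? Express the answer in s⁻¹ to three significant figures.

kcat = Vmax/[E]total = 42500 nM/s / 15.4 nM = 2760 s⁻¹.

2760 s⁻¹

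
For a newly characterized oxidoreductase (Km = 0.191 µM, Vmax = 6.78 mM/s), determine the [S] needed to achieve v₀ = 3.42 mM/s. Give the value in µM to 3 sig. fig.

The required fractional saturation is v/Vmax = 3.42/6.78 = 0.5044.
Then [S]/(Km+[S]) = 0.5044 ⇒ [S] = 0.191 × 0.5044/(1 − 0.5044) = 0.194 µM.

0.194 µM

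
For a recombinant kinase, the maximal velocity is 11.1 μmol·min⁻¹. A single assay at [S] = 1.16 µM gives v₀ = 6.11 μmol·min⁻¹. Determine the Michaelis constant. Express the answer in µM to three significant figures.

0.947 µM

From v = Vmax[S]/(Km+[S]), Km = [S](Vmax − v)/v.
Km = 1.16 × (11.1 − 6.11) / 6.11 = 5.788/6.11 = 0.947 µM.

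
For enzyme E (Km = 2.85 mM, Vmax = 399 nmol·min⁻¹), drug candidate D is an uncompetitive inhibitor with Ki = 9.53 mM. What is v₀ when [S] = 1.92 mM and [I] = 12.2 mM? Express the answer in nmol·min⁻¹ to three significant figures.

106 nmol·min⁻¹

With α = 1 + [I]/Ki = 1 + 12.2/9.53 = 2.280, the uncompetitive rate law is v = (Vmax/α)·[S] / (Km/α + [S]).
v = (399/2.280)×1.92 / (2.85/2.280 + 1.92) = 336.0/3.170 = 106 nmol·min⁻¹.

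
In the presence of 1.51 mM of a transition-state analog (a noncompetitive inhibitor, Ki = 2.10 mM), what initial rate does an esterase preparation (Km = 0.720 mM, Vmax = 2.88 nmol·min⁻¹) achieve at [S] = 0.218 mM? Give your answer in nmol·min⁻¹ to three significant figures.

0.389 nmol·min⁻¹

α = 1 + [I]/Ki = 1 + 1.51/2.10 = 1.719.
For a noncompetitive inhibitor, Vmax is reduced to Vmax/α while Km is unchanged: Km,app = 0.720 mM, Vmax,app = 1.68 nmol·min⁻¹.
v = Vmax,app·[S]/(Km,app + [S]) = 1.68 × 0.218/(0.720 + 0.218) = 0.389 nmol·min⁻¹.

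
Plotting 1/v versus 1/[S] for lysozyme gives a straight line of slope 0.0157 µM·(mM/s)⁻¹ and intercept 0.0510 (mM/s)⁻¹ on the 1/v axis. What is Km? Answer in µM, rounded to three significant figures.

0.308 µM

y-intercept = 1/Vmax ⇒ Vmax = 19.6 mM/s; slope = Km/Vmax ⇒ Km = slope × Vmax.
Km = 0.0157 × 19.6 = 0.308 µM.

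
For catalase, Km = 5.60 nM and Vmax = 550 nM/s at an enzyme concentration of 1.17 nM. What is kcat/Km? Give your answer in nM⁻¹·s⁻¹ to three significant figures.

83.9 nM⁻¹·s⁻¹

kcat = Vmax/[E]total = 550/1.17 = 470 s⁻¹.
kcat/Km = 470/5.60 = 83.9 nM⁻¹·s⁻¹.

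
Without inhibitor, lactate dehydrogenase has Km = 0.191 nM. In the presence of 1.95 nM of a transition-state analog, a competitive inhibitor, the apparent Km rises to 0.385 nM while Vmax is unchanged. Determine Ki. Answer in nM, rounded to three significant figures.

1.92 nM

Competitive: Km,app = α·Km with α = 1 + [I]/Ki.
α = Km,app/Km = 0.385/0.191 = 2.016.
Since α = 1 + [I]/Ki, [I]/Ki = 2.016 − 1 = 1.016 and Ki = 1.95/1.016 = 1.92 nM.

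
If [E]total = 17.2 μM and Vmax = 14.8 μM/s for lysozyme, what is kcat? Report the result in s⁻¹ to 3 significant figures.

kcat = Vmax/[E]total = 14.8 μM/s / 17.2 μM = 0.860 s⁻¹.

0.860 s⁻¹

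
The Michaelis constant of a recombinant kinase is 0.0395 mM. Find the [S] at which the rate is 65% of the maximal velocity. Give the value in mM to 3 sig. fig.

0.0734 mM

v/Vmax = [S]/(Km+[S]) = 0.65, so [S] = Km·0.65/(1 − 0.65) = 0.0395 × 1.857.
[S] = 0.0734 mM.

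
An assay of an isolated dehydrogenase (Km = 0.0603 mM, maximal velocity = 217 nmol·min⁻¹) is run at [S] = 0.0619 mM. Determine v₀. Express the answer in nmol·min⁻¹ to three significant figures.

v = Vmax·[S]/(Km + [S]) = 217 × 0.0619 / (0.0603 + 0.0619)
  = 13.43 / 0.1222 = 110 nmol·min⁻¹.

110 nmol·min⁻¹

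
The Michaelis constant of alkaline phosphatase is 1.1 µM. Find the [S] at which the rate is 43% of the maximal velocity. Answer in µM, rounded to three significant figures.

v/Vmax = [S]/(Km+[S]) = 0.43, so [S] = Km·0.43/(1 − 0.43) = 1.1 × 0.7544.
[S] = 0.830 µM.

0.830 µM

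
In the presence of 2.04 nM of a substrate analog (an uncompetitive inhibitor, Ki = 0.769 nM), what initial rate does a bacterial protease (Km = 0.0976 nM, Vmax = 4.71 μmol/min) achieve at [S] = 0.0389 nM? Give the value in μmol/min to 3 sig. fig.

With α = 1 + [I]/Ki = 1 + 2.04/0.769 = 3.653, the uncompetitive rate law is v = (Vmax/α)·[S] / (Km/α + [S]).
v = (4.71/3.653)×0.0389 / (0.0976/3.653 + 0.0389) = 0.05016/0.06562 = 0.764 μmol/min.

0.764 μmol/min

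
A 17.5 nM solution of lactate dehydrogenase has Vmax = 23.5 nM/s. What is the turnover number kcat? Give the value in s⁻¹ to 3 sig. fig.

1.34 s⁻¹

kcat = Vmax/[E]total = 23.5 nM/s / 17.5 nM = 1.34 s⁻¹.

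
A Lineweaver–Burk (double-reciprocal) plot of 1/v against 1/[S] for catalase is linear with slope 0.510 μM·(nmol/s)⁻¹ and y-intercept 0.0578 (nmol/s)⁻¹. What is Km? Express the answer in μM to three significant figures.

8.82 μM

y-intercept = 1/Vmax ⇒ Vmax = 17.3 nmol/s; slope = Km/Vmax ⇒ Km = slope × Vmax.
Km = 0.510 × 17.3 = 8.82 μM.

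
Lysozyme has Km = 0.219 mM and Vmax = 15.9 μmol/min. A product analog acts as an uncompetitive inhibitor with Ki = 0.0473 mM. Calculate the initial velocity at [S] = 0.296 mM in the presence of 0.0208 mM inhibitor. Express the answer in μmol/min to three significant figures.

α = 1 + [I]/Ki = 1 + 0.0208/0.0473 = 1.440.
For an uncompetitive inhibitor, both parameters are divided by α, giving Vmax/α and Km/α: Km,app = 0.152 mM, Vmax,app = 11.0 μmol/min.
v = Vmax,app·[S]/(Km,app + [S]) = 11.0 × 0.296/(0.152 + 0.296) = 7.29 μmol/min.

7.29 μmol/min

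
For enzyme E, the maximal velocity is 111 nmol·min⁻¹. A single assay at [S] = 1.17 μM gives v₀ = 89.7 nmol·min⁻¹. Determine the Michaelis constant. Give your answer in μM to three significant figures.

From v = Vmax[S]/(Km+[S]), Km = [S](Vmax − v)/v.
Km = 1.17 × (111 − 89.7) / 89.7 = 24.92/89.7 = 0.278 μM.

0.278 μM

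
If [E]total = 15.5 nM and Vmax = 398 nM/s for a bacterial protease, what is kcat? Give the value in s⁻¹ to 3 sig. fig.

kcat = Vmax/[E]total = 398 nM/s / 15.5 nM = 25.7 s⁻¹.

25.7 s⁻¹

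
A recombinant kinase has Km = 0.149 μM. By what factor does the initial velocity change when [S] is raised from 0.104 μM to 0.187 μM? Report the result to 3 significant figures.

1.35

The fractional saturations are [S]/(Km+[S]) = 0.104/0.2530 = 0.4111 and 0.187/0.3360 = 0.5565.
v₂/v₁ is just their ratio: 0.5565/0.4111 = 1.35.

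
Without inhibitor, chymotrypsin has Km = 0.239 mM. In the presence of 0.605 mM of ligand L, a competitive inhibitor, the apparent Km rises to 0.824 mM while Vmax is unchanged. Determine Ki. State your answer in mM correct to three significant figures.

Competitive: Km,app = α·Km with α = 1 + [I]/Ki.
α = Km,app/Km = 0.824/0.239 = 3.448.
Since α = 1 + [I]/Ki, [I]/Ki = 3.448 − 1 = 2.448 and Ki = 0.605/2.448 = 0.247 mM.

0.247 mM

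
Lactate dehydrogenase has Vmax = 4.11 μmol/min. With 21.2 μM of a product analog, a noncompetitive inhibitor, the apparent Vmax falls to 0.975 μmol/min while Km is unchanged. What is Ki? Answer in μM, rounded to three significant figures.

Noncompetitive: Vmax,app = Vmax/α with α = 1 + [I]/Ki.
α = Vmax/Vmax,app = 4.11/0.975 = 4.215.
Since α = 1 + [I]/Ki, [I]/Ki = 4.215 − 1 = 3.215 and Ki = 21.2/3.215 = 6.59 μM.

6.59 μM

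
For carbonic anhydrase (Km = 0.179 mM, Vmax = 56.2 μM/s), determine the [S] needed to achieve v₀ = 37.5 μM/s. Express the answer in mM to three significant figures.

0.359 mM

Rearranging v = Vmax[S]/(Km+[S]) gives [S] = Km·v/(Vmax − v).
[S] = 0.179 × 37.5 / (56.2 − 37.5) = 6.712/18.70 = 0.359 mM.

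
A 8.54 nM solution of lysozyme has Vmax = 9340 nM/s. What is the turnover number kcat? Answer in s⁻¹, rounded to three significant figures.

kcat = Vmax/[E]total = 9340 nM/s / 8.54 nM = 1090 s⁻¹.

1090 s⁻¹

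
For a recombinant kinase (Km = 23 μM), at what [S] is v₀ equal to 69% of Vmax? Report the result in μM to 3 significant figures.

v/Vmax = [S]/(Km+[S]) = 0.69, so [S] = Km·0.69/(1 − 0.69) = 23 × 2.226.
[S] = 51.2 μM.

51.2 μM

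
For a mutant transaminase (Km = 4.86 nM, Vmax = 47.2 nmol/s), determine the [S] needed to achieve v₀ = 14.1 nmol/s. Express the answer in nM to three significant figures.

2.07 nM

Rearranging v = Vmax[S]/(Km+[S]) gives [S] = Km·v/(Vmax − v).
[S] = 4.86 × 14.1 / (47.2 − 14.1) = 68.53/33.10 = 2.07 nM.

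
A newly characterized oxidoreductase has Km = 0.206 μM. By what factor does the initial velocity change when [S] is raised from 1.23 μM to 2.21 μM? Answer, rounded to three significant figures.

1.07

Since Vmax cancels, v₂/v₁ = [S]₂(Km+[S]₁) / [S]₁(Km+[S]₂).
= 2.21×(0.206+1.23) / (1.23×(0.206+2.21)) = 3.174/2.972 = 1.07.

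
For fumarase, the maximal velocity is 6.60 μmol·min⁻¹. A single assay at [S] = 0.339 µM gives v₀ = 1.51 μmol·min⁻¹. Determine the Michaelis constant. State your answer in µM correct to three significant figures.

From v = Vmax[S]/(Km+[S]), Km = [S](Vmax − v)/v.
Km = 0.339 × (6.60 − 1.51) / 1.51 = 1.726/1.51 = 1.14 µM.

1.14 µM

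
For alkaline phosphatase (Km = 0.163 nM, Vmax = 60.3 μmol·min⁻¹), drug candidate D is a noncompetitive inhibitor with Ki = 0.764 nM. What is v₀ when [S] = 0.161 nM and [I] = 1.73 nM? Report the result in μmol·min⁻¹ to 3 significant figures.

9.18 μmol·min⁻¹

α = 1 + [I]/Ki = 1 + 1.73/0.764 = 3.264.
For a noncompetitive inhibitor, Vmax is reduced to Vmax/α while Km is unchanged: Km,app = 0.163 nM, Vmax,app = 18.5 μmol·min⁻¹.
v = Vmax,app·[S]/(Km,app + [S]) = 18.5 × 0.161/(0.163 + 0.161) = 9.18 μmol·min⁻¹.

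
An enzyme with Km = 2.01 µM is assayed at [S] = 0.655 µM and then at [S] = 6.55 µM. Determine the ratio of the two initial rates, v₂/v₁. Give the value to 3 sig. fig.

The fractional saturations are [S]/(Km+[S]) = 0.655/2.665 = 0.2458 and 6.55/8.560 = 0.7652.
v₂/v₁ is just their ratio: 0.7652/0.2458 = 3.11.

3.11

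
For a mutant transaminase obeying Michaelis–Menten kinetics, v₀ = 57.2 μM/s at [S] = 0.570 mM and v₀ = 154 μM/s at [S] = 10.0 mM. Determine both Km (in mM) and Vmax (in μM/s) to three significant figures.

From v = Vmax[S]/(Km+[S]), each point gives Vmax = v(Km+[S])/[S].
Equating: 57.2(Km+0.570)/0.570 = 154(Km+10.0)/10.0.
100.4·Km + 57.2 = 15.40·Km + 154, so (100.4 − 15.40)·Km = 154 − 57.2.
Km = 96.80/84.95 = 1.14 mM; then Vmax = 57.2(1.14+0.570)/0.570 = 172 μM/s.

Km = 1.14 mM; Vmax = 172 μM/s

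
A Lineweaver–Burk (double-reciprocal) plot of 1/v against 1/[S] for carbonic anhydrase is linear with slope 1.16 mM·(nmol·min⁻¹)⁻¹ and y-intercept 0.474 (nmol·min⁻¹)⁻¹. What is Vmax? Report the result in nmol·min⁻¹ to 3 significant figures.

2.11 nmol·min⁻¹

The y-intercept of a Lineweaver–Burk plot equals 1/Vmax, so Vmax = 1/0.474 = 2.11 nmol·min⁻¹.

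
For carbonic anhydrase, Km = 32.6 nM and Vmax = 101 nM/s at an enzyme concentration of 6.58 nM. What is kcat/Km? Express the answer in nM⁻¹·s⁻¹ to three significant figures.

0.471 nM⁻¹·s⁻¹

kcat = Vmax/[E]total = 101/6.58 = 15.3 s⁻¹.
kcat/Km = 15.3/32.6 = 0.471 nM⁻¹·s⁻¹.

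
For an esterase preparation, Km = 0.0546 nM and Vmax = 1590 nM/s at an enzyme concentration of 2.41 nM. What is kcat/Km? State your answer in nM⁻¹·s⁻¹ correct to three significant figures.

12100 nM⁻¹·s⁻¹

kcat = Vmax/[E]total = 1590/2.41 = 660 s⁻¹.
kcat/Km = 660/0.0546 = 12100 nM⁻¹·s⁻¹.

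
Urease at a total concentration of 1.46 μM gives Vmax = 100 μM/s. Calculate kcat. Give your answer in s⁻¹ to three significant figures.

68.5 s⁻¹

kcat = Vmax/[E]total = 100 μM/s / 1.46 μM = 68.5 s⁻¹.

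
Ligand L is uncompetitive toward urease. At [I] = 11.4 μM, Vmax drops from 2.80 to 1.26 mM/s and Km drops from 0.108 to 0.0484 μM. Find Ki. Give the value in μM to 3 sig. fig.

Uncompetitive: Vmax,app = Vmax/α (and Km,app = Km/α) with α = 1 + [I]/Ki.
α = Vmax/Vmax,app = 2.80/1.26 = 2.222.
Since α = 1 + [I]/Ki, [I]/Ki = 2.222 − 1 = 1.222 and Ki = 11.4/1.222 = 9.33 μM.

9.33 μM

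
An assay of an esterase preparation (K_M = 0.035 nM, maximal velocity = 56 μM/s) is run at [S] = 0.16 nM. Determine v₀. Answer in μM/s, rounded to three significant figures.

v = Vmax·[S]/(Km + [S]) = 56 × 0.16 / (0.035 + 0.16)
  = 8.960 / 0.1950 = 45.9 μM/s.

45.9 μM/s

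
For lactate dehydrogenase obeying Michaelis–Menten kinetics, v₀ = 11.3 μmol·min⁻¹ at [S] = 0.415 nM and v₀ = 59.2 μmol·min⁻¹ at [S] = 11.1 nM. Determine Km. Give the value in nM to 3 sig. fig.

From v = Vmax[S]/(Km+[S]), each point gives Vmax = v(Km+[S])/[S].
Equating: 11.3(Km+0.415)/0.415 = 59.2(Km+11.1)/11.1.
27.23·Km + 11.3 = 5.333·Km + 59.2, so (27.23 − 5.333)·Km = 59.2 − 11.3.
Km = 47.90/21.90 = 2.19 nM; then Vmax = 11.3(2.19+0.415)/0.415 = 70.9 μmol·min⁻¹.

2.19 nM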